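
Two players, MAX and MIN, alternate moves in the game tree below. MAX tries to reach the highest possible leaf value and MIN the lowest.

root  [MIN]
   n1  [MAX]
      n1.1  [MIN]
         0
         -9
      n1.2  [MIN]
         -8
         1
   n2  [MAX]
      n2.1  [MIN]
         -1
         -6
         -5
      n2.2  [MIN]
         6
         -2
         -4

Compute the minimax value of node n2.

n2.1 (MIN): min(-1, -6, -5) = -6
n2.2 (MIN): min(6, -2, -4) = -4
n2 (MAX): max(-6, -4) = -4

-4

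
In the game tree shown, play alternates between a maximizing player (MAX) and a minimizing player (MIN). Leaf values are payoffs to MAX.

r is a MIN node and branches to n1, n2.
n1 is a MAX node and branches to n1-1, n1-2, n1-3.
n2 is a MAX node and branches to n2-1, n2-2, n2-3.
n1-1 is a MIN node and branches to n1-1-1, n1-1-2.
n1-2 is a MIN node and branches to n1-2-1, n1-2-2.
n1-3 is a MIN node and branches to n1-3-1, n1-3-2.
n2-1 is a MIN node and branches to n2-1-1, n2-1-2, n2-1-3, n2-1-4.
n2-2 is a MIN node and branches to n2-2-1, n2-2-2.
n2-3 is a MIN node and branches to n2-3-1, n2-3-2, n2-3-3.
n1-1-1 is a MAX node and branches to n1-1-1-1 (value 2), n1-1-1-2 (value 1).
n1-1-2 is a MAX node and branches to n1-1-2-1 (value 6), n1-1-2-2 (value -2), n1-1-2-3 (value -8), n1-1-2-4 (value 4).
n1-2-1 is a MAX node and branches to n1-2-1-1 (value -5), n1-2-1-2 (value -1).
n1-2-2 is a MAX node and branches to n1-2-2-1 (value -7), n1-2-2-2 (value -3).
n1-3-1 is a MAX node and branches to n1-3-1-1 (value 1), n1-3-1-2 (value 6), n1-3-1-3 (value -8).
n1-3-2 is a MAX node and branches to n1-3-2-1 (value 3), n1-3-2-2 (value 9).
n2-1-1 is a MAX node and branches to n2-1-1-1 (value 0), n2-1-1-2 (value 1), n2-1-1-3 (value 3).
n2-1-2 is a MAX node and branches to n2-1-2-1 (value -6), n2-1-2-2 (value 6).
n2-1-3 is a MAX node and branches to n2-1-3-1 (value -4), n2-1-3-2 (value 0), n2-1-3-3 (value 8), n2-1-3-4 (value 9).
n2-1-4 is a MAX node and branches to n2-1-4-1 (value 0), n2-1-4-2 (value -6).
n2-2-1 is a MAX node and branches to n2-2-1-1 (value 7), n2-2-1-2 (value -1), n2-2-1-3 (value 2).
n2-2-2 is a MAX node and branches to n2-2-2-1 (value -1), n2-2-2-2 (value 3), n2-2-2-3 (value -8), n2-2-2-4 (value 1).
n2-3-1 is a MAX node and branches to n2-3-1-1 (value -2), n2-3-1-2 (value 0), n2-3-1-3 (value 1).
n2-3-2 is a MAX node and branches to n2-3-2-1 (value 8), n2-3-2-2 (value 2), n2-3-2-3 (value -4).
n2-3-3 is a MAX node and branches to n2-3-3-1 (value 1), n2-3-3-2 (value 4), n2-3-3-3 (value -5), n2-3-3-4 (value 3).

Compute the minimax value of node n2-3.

1

n2-3-1 (MAX): max(-2, 0, 1) = 1
n2-3-2 (MAX): max(8, 2, -4) = 8
n2-3-3 (MAX): max(1, 4, -5, 3) = 4
n2-3 (MIN): min(1, 8, 4) = 1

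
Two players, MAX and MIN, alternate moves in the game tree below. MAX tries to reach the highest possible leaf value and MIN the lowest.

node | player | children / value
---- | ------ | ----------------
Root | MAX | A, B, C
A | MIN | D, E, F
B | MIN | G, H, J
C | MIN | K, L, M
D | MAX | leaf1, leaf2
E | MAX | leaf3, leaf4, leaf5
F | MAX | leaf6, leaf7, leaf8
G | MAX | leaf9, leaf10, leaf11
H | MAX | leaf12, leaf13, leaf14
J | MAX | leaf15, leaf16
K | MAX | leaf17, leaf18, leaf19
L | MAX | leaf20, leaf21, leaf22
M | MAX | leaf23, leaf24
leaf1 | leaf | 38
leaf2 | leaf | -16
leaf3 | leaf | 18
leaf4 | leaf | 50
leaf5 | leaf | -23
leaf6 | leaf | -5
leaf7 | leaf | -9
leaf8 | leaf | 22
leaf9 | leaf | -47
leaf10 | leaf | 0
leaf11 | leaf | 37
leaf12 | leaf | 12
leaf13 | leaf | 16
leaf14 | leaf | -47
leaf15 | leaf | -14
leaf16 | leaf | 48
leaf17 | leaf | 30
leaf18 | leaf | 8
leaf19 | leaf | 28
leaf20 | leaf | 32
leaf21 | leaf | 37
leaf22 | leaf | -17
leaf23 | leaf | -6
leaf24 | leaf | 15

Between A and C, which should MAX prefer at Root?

D (MAX): max(38, -16) = 38
E (MAX): max(18, 50, -23) = 50
F (MAX): max(-5, -9, 22) = 22
A (MIN): min(38, 50, 22) = 22
K (MAX): max(30, 8, 28) = 30
L (MAX): max(32, 37, -17) = 37
M (MAX): max(-6, 15) = 15
C (MIN): min(30, 37, 15) = 15
MAX prefers the higher value; A=22, C=15. A is better since 22 > 15.

A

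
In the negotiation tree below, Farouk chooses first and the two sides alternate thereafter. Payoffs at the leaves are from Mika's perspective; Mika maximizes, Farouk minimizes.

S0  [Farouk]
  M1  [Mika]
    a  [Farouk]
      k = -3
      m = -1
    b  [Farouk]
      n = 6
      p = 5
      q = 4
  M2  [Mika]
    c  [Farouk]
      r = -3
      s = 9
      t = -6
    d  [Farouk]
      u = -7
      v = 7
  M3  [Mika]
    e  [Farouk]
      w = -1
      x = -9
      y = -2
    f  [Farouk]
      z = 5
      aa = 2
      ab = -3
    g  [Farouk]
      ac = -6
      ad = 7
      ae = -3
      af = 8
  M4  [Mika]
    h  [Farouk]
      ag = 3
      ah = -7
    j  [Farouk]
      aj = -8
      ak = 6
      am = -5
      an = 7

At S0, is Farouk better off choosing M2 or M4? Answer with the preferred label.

M4

c (Farouk): min(-3, 9, -6) = -6
d (Farouk): min(-7, 7) = -7
M2 (Mika): max(-6, -7) = -6
h (Farouk): min(3, -7) = -7
j (Farouk): min(-8, 6, -5, 7) = -8
M4 (Mika): max(-7, -8) = -7
Farouk prefers the lower value; M2=-6, M4=-7. M4 is better since -7 < -6.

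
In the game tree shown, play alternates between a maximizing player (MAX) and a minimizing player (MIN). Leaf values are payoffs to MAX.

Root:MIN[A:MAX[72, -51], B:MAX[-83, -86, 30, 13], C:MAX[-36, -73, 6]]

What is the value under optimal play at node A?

A (MAX): max(72, -51) = 72

72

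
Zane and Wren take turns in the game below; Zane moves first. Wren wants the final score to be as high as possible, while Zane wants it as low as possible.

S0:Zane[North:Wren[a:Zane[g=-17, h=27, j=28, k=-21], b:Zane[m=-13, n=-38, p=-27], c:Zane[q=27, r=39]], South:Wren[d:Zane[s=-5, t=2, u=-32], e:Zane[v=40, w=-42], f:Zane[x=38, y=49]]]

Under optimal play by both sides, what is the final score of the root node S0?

27

a (Zane): min(-17, 27, 28, -21) = -21
b (Zane): min(-13, -38, -27) = -38
c (Zane): min(27, 39) = 27
North (Wren): max(-21, -38, 27) = 27
d (Zane): min(-5, 2, -32) = -32
e (Zane): min(40, -42) = -42
f (Zane): min(38, 49) = 38
South (Wren): max(-32, -42, 38) = 38
S0 (Zane): min(27, 38) = 27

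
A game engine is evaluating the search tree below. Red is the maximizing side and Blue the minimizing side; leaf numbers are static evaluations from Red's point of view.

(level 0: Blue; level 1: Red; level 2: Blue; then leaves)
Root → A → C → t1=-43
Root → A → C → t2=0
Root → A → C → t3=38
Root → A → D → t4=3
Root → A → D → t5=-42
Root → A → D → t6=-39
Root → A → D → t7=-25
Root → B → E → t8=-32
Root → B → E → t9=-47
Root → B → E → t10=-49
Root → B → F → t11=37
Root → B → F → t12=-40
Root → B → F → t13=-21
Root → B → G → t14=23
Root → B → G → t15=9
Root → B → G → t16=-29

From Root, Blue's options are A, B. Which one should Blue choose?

C (Blue): min(-43, 0, 38) = -43
D (Blue): min(3, -42, -39, -25) = -42
A (Red): max(-43, -42) = -42
E (Blue): min(-32, -47, -49) = -49
F (Blue): min(37, -40, -21) = -40
G (Blue): min(23, 9, -29) = -29
B (Red): max(-49, -40, -29) = -29
Root (Blue): min(-42, -29) = -42
Blue at Root wants the lowest of {A=-42, B=-29}, so chooses A.

A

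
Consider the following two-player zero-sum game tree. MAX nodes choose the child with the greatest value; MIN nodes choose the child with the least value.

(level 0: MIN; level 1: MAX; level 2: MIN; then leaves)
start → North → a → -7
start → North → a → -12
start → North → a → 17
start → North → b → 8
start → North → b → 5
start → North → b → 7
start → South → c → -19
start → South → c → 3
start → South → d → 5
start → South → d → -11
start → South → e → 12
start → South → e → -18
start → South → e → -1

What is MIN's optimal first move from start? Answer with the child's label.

a (MIN): min(-7, -12, 17) = -12
b (MIN): min(8, 5, 7) = 5
North (MAX): max(-12, 5) = 5
c (MIN): min(-19, 3) = -19
d (MIN): min(5, -11) = -11
e (MIN): min(12, -18, -1) = -18
South (MAX): max(-19, -11, -18) = -11
start (MIN): min(5, -11) = -11
MIN at start wants the lowest of {North=5, South=-11}, so chooses South.

South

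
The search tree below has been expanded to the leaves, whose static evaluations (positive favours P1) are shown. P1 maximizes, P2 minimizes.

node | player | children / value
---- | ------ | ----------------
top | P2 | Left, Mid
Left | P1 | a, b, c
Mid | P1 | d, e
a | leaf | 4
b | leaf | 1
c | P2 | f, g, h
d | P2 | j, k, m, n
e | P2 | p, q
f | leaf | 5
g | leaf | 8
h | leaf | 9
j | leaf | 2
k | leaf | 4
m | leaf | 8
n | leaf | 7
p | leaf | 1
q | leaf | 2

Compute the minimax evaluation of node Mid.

d (P2): min(2, 4, 8, 7) = 2
e (P2): min(1, 2) = 1
Mid (P1): max(2, 1) = 2

2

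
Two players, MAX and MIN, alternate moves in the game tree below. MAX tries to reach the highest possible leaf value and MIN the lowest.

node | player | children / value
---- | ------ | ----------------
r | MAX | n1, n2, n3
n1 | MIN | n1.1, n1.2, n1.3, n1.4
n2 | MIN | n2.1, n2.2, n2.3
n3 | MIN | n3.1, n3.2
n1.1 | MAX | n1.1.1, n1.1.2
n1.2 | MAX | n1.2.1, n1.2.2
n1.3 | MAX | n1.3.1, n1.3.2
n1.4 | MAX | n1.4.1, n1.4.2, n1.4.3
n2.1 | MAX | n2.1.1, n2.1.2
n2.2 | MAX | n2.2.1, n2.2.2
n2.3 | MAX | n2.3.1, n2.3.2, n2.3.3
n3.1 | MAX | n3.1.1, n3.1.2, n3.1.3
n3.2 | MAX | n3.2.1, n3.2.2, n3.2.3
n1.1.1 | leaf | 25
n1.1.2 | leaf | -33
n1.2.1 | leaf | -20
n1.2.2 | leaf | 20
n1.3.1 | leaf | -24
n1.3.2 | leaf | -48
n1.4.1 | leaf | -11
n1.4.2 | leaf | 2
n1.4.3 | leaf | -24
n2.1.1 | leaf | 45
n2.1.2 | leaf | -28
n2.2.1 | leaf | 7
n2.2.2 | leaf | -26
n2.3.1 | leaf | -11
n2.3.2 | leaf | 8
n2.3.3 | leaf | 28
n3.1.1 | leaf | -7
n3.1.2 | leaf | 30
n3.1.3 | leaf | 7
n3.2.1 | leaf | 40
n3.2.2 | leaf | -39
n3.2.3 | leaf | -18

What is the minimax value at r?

30

n1.1 (MAX): max(25, -33) = 25
n1.2 (MAX): max(-20, 20) = 20
n1.3 (MAX): max(-24, -48) = -24
n1.4 (MAX): max(-11, 2, -24) = 2
n1 (MIN): min(25, 20, -24, 2) = -24
n2.1 (MAX): max(45, -28) = 45
n2.2 (MAX): max(7, -26) = 7
n2.3 (MAX): max(-11, 8, 28) = 28
n2 (MIN): min(45, 7, 28) = 7
n3.1 (MAX): max(-7, 30, 7) = 30
n3.2 (MAX): max(40, -39, -18) = 40
n3 (MIN): min(30, 40) = 30
r (MAX): max(-24, 7, 30) = 30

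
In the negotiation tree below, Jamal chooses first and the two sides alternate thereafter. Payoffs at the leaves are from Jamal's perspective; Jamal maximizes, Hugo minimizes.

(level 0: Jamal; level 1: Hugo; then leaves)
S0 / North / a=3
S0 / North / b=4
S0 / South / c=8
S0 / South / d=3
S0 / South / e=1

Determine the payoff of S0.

North (Hugo): min(3, 4) = 3
South (Hugo): min(8, 3, 1) = 1
S0 (Jamal): max(3, 1) = 3

3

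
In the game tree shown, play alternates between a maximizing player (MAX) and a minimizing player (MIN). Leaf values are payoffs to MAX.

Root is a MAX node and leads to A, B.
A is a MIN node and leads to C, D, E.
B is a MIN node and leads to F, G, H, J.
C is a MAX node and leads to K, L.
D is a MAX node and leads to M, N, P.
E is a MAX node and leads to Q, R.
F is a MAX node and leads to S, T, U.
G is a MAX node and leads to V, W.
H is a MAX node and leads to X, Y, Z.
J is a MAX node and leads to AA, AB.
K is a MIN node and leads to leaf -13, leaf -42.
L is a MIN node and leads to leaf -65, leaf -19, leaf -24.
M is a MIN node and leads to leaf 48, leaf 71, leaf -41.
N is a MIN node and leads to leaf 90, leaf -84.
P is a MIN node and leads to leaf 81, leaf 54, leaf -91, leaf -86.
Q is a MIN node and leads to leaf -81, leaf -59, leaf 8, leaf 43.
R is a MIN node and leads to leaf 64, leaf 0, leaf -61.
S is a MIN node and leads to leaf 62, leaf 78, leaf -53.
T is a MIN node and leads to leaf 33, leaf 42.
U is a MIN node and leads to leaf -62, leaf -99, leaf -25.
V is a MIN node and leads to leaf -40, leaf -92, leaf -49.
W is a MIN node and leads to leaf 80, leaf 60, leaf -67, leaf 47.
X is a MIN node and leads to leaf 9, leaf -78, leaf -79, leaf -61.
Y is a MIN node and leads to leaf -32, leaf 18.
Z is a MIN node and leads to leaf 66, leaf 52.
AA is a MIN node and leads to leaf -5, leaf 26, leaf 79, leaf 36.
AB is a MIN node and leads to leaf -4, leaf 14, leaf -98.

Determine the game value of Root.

-61

K (MIN): min(-13, -42) = -42
L (MIN): min(-65, -19, -24) = -65
C (MAX): max(-42, -65) = -42
M (MIN): min(48, 71, -41) = -41
N (MIN): min(90, -84) = -84
P (MIN): min(81, 54, -91, -86) = -91
D (MAX): max(-41, -84, -91) = -41
Q (MIN): min(-81, -59, 8, 43) = -81
R (MIN): min(64, 0, -61) = -61
E (MAX): max(-81, -61) = -61
A (MIN): min(-42, -41, -61) = -61
S (MIN): min(62, 78, -53) = -53
T (MIN): min(33, 42) = 33
U (MIN): min(-62, -99, -25) = -99
F (MAX): max(-53, 33, -99) = 33
V (MIN): min(-40, -92, -49) = -92
W (MIN): min(80, 60, -67, 47) = -67
G (MAX): max(-92, -67) = -67
X (MIN): min(9, -78, -79, -61) = -79
Y (MIN): min(-32, 18) = -32
Z (MIN): min(66, 52) = 52
H (MAX): max(-79, -32, 52) = 52
AA (MIN): min(-5, 26, 79, 36) = -5
AB (MIN): min(-4, 14, -98) = -98
J (MAX): max(-5, -98) = -5
B (MIN): min(33, -67, 52, -5) = -67
Root (MAX): max(-61, -67) = -61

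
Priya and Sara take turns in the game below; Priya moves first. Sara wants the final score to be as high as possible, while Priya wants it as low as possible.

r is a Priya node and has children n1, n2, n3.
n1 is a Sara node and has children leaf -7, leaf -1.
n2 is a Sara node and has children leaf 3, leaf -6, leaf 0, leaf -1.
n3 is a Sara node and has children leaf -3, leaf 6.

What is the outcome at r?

n1 (Sara): max(-7, -1) = -1
n2 (Sara): max(3, -6, 0, -1) = 3
n3 (Sara): max(-3, 6) = 6
r (Priya): min(-1, 3, 6) = -1

-1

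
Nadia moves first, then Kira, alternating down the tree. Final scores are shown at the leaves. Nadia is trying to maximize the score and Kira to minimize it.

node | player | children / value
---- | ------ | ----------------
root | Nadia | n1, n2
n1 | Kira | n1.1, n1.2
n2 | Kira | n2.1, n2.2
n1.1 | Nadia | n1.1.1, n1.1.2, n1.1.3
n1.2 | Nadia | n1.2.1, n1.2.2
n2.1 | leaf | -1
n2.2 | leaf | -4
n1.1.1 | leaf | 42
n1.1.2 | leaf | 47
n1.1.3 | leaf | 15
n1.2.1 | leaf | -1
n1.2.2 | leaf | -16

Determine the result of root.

-1

n1.1 (Nadia): max(42, 47, 15) = 47
n1.2 (Nadia): max(-1, -16) = -1
n1 (Kira): min(47, -1) = -1
n2 (Kira): min(-1, -4) = -4
root (Nadia): max(-1, -4) = -1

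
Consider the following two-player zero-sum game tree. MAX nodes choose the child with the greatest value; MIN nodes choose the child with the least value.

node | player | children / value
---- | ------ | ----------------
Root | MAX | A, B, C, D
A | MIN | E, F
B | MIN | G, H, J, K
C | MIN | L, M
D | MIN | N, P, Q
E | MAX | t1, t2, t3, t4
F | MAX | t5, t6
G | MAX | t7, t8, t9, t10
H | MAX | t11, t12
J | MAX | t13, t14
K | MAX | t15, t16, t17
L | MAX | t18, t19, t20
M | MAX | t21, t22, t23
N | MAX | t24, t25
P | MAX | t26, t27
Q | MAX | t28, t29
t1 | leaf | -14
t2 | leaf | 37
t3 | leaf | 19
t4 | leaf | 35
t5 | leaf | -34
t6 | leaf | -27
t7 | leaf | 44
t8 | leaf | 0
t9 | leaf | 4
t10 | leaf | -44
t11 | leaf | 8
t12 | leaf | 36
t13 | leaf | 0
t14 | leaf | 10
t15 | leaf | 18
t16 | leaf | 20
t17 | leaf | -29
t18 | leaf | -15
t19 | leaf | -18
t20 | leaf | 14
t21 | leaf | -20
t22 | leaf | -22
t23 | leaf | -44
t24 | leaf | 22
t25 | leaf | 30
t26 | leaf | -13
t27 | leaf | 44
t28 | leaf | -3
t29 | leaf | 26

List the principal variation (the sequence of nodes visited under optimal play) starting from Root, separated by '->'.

Root -> D -> Q -> t29

E (MAX): max(-14, 37, 19, 35) = 37
F (MAX): max(-34, -27) = -27
A (MIN): min(37, -27) = -27
G (MAX): max(44, 0, 4, -44) = 44
H (MAX): max(8, 36) = 36
J (MAX): max(0, 10) = 10
K (MAX): max(18, 20, -29) = 20
B (MIN): min(44, 36, 10, 20) = 10
L (MAX): max(-15, -18, 14) = 14
M (MAX): max(-20, -22, -44) = -20
C (MIN): min(14, -20) = -20
N (MAX): max(22, 30) = 30
P (MAX): max(-13, 44) = 44
Q (MAX): max(-3, 26) = 26
D (MIN): min(30, 44, 26) = 26
Root (MAX): max(-27, 10, -20, 26) = 26
At Root, MAX picks D (highest: 26).
At D, MIN picks Q (lowest: 26).
At Q, MAX picks t29 (highest: 26).
Terminal value 26.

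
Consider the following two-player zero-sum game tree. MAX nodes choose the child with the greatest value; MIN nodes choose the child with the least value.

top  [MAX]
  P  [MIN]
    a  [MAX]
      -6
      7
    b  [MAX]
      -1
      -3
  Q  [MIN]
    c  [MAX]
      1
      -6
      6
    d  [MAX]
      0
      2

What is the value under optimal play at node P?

a (MAX): max(-6, 7) = 7
b (MAX): max(-1, -3) = -1
P (MIN): min(7, -1) = -1

-1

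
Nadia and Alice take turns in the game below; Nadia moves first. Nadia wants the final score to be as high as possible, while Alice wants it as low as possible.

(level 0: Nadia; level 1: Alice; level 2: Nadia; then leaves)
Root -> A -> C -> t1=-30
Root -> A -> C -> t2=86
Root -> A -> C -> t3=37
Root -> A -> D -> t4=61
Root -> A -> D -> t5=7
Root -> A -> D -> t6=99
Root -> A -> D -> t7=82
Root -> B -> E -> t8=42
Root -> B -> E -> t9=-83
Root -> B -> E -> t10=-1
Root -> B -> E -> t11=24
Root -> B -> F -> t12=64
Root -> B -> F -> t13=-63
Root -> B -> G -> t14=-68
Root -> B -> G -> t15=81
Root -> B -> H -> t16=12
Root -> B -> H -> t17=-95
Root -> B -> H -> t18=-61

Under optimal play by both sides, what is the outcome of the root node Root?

86

C (Nadia): max(-30, 86, 37) = 86
D (Nadia): max(61, 7, 99, 82) = 99
A (Alice): min(86, 99) = 86
E (Nadia): max(42, -83, -1, 24) = 42
F (Nadia): max(64, -63) = 64
G (Nadia): max(-68, 81) = 81
H (Nadia): max(12, -95, -61) = 12
B (Alice): min(42, 64, 81, 12) = 12
Root (Nadia): max(86, 12) = 86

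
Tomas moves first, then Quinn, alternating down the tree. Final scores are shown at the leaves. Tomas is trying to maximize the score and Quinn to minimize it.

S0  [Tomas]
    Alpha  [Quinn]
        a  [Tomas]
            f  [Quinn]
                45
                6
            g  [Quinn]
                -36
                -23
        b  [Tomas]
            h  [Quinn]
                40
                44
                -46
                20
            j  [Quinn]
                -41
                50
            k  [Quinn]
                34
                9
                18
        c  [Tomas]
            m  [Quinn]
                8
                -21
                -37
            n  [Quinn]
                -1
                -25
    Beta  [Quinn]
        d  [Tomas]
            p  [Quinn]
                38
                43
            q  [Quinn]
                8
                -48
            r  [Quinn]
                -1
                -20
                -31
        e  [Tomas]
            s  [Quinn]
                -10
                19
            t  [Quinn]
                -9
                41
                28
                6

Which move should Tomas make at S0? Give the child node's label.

Beta

f (Quinn): min(45, 6) = 6
g (Quinn): min(-36, -23) = -36
a (Tomas): max(6, -36) = 6
h (Quinn): min(40, 44, -46, 20) = -46
j (Quinn): min(-41, 50) = -41
k (Quinn): min(34, 9, 18) = 9
b (Tomas): max(-46, -41, 9) = 9
m (Quinn): min(8, -21, -37) = -37
n (Quinn): min(-1, -25) = -25
c (Tomas): max(-37, -25) = -25
Alpha (Quinn): min(6, 9, -25) = -25
p (Quinn): min(38, 43) = 38
q (Quinn): min(8, -48) = -48
r (Quinn): min(-1, -20, -31) = -31
d (Tomas): max(38, -48, -31) = 38
s (Quinn): min(-10, 19) = -10
t (Quinn): min(-9, 41, 28, 6) = -9
e (Tomas): max(-10, -9) = -9
Beta (Quinn): min(38, -9) = -9
S0 (Tomas): max(-25, -9) = -9
Tomas at S0 wants the highest of {Alpha=-25, Beta=-9}, so chooses Beta.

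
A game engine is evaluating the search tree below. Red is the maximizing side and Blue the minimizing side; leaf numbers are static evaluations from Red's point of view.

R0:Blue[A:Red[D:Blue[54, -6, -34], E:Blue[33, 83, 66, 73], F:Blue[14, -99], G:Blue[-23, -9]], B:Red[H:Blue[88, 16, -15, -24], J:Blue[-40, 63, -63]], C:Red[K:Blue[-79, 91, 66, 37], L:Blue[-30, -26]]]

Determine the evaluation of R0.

D (Blue): min(54, -6, -34) = -34
E (Blue): min(33, 83, 66, 73) = 33
F (Blue): min(14, -99) = -99
G (Blue): min(-23, -9) = -23
A (Red): max(-34, 33, -99, -23) = 33
H (Blue): min(88, 16, -15, -24) = -24
J (Blue): min(-40, 63, -63) = -63
B (Red): max(-24, -63) = -24
K (Blue): min(-79, 91, 66, 37) = -79
L (Blue): min(-30, -26) = -30
C (Red): max(-79, -30) = -30
R0 (Blue): min(33, -24, -30) = -30

-30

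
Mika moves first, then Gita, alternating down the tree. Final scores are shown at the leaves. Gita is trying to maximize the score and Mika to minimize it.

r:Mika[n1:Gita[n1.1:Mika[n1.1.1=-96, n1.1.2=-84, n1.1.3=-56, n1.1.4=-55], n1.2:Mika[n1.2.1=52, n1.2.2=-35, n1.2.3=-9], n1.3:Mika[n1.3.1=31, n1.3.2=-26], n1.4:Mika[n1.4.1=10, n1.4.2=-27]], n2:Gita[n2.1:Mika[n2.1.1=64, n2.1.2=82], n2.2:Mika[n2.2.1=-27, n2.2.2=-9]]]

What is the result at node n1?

n1.1 (Mika): min(-96, -84, -56, -55) = -96
n1.2 (Mika): min(52, -35, -9) = -35
n1.3 (Mika): min(31, -26) = -26
n1.4 (Mika): min(10, -27) = -27
n1 (Gita): max(-96, -35, -26, -27) = -26

-26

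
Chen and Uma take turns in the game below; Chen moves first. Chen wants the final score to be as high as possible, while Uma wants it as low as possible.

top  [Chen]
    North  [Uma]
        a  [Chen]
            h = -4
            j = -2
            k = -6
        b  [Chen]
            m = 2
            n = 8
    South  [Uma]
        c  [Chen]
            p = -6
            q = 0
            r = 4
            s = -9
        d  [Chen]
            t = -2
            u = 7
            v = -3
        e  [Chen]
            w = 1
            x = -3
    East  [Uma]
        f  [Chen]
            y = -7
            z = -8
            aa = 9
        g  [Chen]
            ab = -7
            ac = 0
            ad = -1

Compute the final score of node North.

a (Chen): max(-4, -2, -6) = -2
b (Chen): max(2, 8) = 8
North (Uma): min(-2, 8) = -2

-2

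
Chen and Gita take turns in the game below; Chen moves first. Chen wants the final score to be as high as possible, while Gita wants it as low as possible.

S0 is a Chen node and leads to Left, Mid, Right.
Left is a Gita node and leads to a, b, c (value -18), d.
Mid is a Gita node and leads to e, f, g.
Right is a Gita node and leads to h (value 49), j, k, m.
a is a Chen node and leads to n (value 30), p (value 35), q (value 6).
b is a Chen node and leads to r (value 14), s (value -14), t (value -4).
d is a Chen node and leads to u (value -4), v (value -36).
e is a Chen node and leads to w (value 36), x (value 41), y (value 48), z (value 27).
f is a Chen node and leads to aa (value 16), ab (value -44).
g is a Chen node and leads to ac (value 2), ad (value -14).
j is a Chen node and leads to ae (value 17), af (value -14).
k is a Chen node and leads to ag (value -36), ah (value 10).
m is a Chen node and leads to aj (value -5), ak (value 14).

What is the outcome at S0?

10

a (Chen): max(30, 35, 6) = 35
b (Chen): max(14, -14, -4) = 14
d (Chen): max(-4, -36) = -4
Left (Gita): min(35, 14, -18, -4) = -18
e (Chen): max(36, 41, 48, 27) = 48
f (Chen): max(16, -44) = 16
g (Chen): max(2, -14) = 2
Mid (Gita): min(48, 16, 2) = 2
j (Chen): max(17, -14) = 17
k (Chen): max(-36, 10) = 10
m (Chen): max(-5, 14) = 14
Right (Gita): min(49, 17, 10, 14) = 10
S0 (Chen): max(-18, 2, 10) = 10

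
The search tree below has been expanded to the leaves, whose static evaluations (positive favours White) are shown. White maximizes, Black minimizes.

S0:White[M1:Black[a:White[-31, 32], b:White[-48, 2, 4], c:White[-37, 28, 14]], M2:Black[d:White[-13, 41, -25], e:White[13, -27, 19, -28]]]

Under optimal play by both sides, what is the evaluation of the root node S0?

19

a (White): max(-31, 32) = 32
b (White): max(-48, 2, 4) = 4
c (White): max(-37, 28, 14) = 28
M1 (Black): min(32, 4, 28) = 4
d (White): max(-13, 41, -25) = 41
e (White): max(13, -27, 19, -28) = 19
M2 (Black): min(41, 19) = 19
S0 (White): max(4, 19) = 19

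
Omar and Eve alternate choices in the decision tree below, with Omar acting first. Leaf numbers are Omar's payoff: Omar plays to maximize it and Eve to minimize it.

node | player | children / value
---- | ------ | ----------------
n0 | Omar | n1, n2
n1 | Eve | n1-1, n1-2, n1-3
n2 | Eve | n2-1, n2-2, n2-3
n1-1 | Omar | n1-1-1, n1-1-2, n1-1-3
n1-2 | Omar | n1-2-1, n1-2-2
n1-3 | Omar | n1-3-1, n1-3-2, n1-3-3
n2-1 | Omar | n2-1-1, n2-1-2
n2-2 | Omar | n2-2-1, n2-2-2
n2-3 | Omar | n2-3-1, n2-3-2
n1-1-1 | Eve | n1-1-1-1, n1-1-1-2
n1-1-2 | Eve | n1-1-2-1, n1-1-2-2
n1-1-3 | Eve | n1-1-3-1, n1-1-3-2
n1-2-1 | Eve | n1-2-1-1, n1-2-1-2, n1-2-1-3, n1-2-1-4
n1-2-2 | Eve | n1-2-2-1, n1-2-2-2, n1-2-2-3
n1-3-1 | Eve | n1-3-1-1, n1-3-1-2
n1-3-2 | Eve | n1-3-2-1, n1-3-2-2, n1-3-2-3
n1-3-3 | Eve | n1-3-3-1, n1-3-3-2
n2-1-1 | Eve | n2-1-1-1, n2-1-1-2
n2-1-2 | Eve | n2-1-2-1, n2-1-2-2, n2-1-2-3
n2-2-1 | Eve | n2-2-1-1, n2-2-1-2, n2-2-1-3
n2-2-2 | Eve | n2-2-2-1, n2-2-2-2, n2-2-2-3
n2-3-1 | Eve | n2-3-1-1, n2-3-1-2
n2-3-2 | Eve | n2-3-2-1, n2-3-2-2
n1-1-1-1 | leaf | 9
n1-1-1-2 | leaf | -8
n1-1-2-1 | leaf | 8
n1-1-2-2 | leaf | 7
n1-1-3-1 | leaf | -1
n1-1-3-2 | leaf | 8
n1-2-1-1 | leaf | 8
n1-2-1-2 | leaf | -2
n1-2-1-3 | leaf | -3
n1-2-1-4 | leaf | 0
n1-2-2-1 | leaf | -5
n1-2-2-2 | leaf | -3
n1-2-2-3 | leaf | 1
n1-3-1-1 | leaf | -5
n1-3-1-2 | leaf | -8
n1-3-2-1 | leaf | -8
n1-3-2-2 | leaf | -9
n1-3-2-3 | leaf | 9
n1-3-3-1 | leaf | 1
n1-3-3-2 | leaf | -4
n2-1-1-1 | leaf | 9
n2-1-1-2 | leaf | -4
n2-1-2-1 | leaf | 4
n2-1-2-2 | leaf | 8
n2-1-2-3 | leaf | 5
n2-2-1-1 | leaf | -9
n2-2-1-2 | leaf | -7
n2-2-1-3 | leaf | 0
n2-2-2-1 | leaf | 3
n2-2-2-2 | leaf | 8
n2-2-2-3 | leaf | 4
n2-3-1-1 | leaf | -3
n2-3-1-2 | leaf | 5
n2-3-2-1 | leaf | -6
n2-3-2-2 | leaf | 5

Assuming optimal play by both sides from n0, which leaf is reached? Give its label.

n1-1-1 (Eve): min(9, -8) = -8
n1-1-2 (Eve): min(8, 7) = 7
n1-1-3 (Eve): min(-1, 8) = -1
n1-1 (Omar): max(-8, 7, -1) = 7
n1-2-1 (Eve): min(8, -2, -3, 0) = -3
n1-2-2 (Eve): min(-5, -3, 1) = -5
n1-2 (Omar): max(-3, -5) = -3
n1-3-1 (Eve): min(-5, -8) = -8
n1-3-2 (Eve): min(-8, -9, 9) = -9
n1-3-3 (Eve): min(1, -4) = -4
n1-3 (Omar): max(-8, -9, -4) = -4
n1 (Eve): min(7, -3, -4) = -4
n2-1-1 (Eve): min(9, -4) = -4
n2-1-2 (Eve): min(4, 8, 5) = 4
n2-1 (Omar): max(-4, 4) = 4
n2-2-1 (Eve): min(-9, -7, 0) = -9
n2-2-2 (Eve): min(3, 8, 4) = 3
n2-2 (Omar): max(-9, 3) = 3
n2-3-1 (Eve): min(-3, 5) = -3
n2-3-2 (Eve): min(-6, 5) = -6
n2-3 (Omar): max(-3, -6) = -3
n2 (Eve): min(4, 3, -3) = -3
n0 (Omar): max(-4, -3) = -3
At n0, Omar picks n2 (highest: -3).
At n2, Eve picks n2-3 (lowest: -3).
At n2-3, Omar picks n2-3-1 (highest: -3).
At n2-3-1, Eve picks n2-3-1-1 (lowest: -3).
Terminal value -3.

n2-3-1-1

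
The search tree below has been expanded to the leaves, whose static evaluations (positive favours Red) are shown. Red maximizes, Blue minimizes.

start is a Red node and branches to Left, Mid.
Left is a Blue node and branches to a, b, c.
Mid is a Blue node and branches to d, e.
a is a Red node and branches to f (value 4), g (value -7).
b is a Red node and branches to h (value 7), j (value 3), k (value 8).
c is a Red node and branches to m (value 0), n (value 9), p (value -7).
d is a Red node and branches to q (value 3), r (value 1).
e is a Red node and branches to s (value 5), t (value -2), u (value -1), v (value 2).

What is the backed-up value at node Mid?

d (Red): max(3, 1) = 3
e (Red): max(5, -2, -1, 2) = 5
Mid (Blue): min(3, 5) = 3

3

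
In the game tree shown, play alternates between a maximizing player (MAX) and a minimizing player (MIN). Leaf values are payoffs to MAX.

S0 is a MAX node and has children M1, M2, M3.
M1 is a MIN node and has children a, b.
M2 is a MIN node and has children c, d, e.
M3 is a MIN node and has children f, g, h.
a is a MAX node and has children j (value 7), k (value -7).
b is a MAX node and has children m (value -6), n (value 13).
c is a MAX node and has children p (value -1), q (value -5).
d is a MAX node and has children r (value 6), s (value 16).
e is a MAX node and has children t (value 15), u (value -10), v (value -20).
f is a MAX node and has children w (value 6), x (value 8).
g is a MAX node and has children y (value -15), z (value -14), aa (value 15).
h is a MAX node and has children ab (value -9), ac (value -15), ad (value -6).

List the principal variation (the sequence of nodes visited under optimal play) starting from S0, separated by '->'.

S0 -> M1 -> a -> j

a (MAX): max(7, -7) = 7
b (MAX): max(-6, 13) = 13
M1 (MIN): min(7, 13) = 7
c (MAX): max(-1, -5) = -1
d (MAX): max(6, 16) = 16
e (MAX): max(15, -10, -20) = 15
M2 (MIN): min(-1, 16, 15) = -1
f (MAX): max(6, 8) = 8
g (MAX): max(-15, -14, 15) = 15
h (MAX): max(-9, -15, -6) = -6
M3 (MIN): min(8, 15, -6) = -6
S0 (MAX): max(7, -1, -6) = 7
At S0, MAX picks M1 (highest: 7).
At M1, MIN picks a (lowest: 7).
At a, MAX picks j (highest: 7).
Terminal value 7.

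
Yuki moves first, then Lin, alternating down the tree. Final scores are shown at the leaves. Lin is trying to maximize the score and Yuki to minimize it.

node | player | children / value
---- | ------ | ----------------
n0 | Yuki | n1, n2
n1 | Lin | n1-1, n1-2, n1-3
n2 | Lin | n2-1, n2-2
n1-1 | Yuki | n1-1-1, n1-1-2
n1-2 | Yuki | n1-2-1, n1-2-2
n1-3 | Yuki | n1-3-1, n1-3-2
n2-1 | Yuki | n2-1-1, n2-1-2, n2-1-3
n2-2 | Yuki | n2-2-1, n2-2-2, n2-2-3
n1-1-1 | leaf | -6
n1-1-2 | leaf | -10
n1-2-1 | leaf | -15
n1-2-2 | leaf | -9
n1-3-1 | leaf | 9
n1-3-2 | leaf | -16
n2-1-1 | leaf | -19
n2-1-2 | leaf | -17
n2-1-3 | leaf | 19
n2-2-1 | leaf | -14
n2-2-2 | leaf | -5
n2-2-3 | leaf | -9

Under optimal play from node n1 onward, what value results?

n1-1 (Yuki): min(-6, -10) = -10
n1-2 (Yuki): min(-15, -9) = -15
n1-3 (Yuki): min(9, -16) = -16
n1 (Lin): max(-10, -15, -16) = -10

-10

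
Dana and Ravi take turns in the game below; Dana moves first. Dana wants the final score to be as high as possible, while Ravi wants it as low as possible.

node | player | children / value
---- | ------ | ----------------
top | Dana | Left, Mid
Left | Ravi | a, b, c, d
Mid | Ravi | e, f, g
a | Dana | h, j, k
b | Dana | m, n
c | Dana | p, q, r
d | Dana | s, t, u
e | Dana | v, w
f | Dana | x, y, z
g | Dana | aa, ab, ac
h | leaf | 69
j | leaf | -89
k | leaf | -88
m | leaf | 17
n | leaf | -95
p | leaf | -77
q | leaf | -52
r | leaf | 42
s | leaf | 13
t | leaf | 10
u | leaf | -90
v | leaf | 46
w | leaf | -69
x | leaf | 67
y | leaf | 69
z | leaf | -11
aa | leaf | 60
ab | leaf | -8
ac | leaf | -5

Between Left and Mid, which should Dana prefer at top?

a (Dana): max(69, -89, -88) = 69
b (Dana): max(17, -95) = 17
c (Dana): max(-77, -52, 42) = 42
d (Dana): max(13, 10, -90) = 13
Left (Ravi): min(69, 17, 42, 13) = 13
e (Dana): max(46, -69) = 46
f (Dana): max(67, 69, -11) = 69
g (Dana): max(60, -8, -5) = 60
Mid (Ravi): min(46, 69, 60) = 46
Dana prefers the higher value; Left=13, Mid=46. Mid is better since 46 > 13.

Mid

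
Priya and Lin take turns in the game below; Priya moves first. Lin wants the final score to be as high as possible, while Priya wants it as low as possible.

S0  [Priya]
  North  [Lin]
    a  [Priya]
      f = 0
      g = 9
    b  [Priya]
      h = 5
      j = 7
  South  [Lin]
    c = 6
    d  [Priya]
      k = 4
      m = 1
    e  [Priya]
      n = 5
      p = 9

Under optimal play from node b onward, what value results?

b (Priya): min(5, 7) = 5

5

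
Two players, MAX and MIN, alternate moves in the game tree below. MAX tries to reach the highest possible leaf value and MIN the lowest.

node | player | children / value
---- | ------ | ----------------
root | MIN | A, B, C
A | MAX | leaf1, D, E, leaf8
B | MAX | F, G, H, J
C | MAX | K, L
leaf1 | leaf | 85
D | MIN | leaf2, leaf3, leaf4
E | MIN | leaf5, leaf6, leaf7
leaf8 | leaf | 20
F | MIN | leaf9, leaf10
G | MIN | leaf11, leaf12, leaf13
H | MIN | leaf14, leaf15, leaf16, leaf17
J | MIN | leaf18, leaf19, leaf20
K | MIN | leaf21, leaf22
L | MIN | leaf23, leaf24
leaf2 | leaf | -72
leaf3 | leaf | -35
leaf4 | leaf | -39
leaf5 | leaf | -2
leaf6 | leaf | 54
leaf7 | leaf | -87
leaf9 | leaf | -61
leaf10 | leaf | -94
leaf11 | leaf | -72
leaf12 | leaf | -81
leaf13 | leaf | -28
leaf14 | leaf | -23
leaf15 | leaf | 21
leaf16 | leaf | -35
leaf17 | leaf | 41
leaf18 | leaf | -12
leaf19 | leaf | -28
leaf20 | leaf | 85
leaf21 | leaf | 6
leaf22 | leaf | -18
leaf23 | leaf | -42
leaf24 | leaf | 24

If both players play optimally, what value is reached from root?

D (MIN): min(-72, -35, -39) = -72
E (MIN): min(-2, 54, -87) = -87
A (MAX): max(85, -72, -87, 20) = 85
F (MIN): min(-61, -94) = -94
G (MIN): min(-72, -81, -28) = -81
H (MIN): min(-23, 21, -35, 41) = -35
J (MIN): min(-12, -28, 85) = -28
B (MAX): max(-94, -81, -35, -28) = -28
K (MIN): min(6, -18) = -18
L (MIN): min(-42, 24) = -42
C (MAX): max(-18, -42) = -18
root (MIN): min(85, -28, -18) = -28

-28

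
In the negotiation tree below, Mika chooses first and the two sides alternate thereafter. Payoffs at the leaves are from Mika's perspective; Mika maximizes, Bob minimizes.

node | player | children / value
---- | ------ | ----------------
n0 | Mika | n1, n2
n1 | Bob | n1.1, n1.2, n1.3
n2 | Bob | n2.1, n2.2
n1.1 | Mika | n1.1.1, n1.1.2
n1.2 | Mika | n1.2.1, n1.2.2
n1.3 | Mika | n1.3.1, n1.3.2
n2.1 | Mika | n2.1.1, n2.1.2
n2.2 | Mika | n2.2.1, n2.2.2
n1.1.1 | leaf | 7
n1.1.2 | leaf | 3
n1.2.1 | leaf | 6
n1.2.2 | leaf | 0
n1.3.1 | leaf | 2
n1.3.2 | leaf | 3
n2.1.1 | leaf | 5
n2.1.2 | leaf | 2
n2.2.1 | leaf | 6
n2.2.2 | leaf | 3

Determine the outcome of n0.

n1.1 (Mika): max(7, 3) = 7
n1.2 (Mika): max(6, 0) = 6
n1.3 (Mika): max(2, 3) = 3
n1 (Bob): min(7, 6, 3) = 3
n2.1 (Mika): max(5, 2) = 5
n2.2 (Mika): max(6, 3) = 6
n2 (Bob): min(5, 6) = 5
n0 (Mika): max(3, 5) = 5

5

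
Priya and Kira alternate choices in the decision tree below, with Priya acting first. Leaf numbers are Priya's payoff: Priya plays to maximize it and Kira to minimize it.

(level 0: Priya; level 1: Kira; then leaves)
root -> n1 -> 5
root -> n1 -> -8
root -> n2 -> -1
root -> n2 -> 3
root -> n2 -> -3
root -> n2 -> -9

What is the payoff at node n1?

-8

n1 (Kira): min(5, -8) = -8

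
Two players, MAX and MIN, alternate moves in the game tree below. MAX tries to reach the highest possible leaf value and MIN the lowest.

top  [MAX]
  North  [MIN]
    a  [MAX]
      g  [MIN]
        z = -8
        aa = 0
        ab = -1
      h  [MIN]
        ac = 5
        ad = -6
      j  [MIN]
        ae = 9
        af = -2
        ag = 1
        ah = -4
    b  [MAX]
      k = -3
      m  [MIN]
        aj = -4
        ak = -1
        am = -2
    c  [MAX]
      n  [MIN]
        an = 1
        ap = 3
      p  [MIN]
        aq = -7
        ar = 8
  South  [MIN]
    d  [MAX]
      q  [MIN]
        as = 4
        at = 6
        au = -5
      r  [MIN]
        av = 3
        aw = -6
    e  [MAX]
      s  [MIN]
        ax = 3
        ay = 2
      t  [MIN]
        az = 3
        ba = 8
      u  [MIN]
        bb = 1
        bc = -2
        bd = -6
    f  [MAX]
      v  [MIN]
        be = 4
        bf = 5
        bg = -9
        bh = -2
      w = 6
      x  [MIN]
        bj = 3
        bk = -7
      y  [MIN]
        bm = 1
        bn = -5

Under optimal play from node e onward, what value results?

s (MIN): min(3, 2) = 2
t (MIN): min(3, 8) = 3
u (MIN): min(1, -2, -6) = -6
e (MAX): max(2, 3, -6) = 3

3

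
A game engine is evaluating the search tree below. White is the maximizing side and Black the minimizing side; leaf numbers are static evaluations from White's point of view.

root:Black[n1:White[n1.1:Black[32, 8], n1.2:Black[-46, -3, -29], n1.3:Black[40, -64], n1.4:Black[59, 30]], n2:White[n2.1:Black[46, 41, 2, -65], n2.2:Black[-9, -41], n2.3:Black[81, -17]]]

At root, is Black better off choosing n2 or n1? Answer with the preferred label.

n2

n2.1 (Black): min(46, 41, 2, -65) = -65
n2.2 (Black): min(-9, -41) = -41
n2.3 (Black): min(81, -17) = -17
n2 (White): max(-65, -41, -17) = -17
n1.1 (Black): min(32, 8) = 8
n1.2 (Black): min(-46, -3, -29) = -46
n1.3 (Black): min(40, -64) = -64
n1.4 (Black): min(59, 30) = 30
n1 (White): max(8, -46, -64, 30) = 30
Black prefers the lower value; n2=-17, n1=30. n2 is better since -17 < 30.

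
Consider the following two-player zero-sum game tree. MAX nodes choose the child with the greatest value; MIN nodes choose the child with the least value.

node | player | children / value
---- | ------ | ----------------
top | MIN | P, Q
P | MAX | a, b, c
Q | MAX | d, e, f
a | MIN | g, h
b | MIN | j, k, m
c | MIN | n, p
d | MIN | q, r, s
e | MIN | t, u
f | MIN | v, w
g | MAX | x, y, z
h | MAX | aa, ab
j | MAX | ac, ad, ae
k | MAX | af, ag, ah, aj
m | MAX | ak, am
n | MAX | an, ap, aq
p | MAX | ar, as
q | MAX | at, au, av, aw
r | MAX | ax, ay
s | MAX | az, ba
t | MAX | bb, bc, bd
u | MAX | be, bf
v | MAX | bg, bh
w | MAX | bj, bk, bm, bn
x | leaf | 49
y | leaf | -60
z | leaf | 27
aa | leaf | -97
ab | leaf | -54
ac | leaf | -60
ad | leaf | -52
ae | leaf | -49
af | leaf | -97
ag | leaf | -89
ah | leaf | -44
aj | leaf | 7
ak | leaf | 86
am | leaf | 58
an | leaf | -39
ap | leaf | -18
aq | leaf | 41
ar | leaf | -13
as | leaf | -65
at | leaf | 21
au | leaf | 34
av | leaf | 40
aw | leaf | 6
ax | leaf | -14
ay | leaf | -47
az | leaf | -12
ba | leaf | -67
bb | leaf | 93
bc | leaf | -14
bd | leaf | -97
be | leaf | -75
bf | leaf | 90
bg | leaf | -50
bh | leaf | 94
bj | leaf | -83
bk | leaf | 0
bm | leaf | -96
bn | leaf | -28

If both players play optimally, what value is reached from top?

-13

g (MAX): max(49, -60, 27) = 49
h (MAX): max(-97, -54) = -54
a (MIN): min(49, -54) = -54
j (MAX): max(-60, -52, -49) = -49
k (MAX): max(-97, -89, -44, 7) = 7
m (MAX): max(86, 58) = 86
b (MIN): min(-49, 7, 86) = -49
n (MAX): max(-39, -18, 41) = 41
p (MAX): max(-13, -65) = -13
c (MIN): min(41, -13) = -13
P (MAX): max(-54, -49, -13) = -13
q (MAX): max(21, 34, 40, 6) = 40
r (MAX): max(-14, -47) = -14
s (MAX): max(-12, -67) = -12
d (MIN): min(40, -14, -12) = -14
t (MAX): max(93, -14, -97) = 93
u (MAX): max(-75, 90) = 90
e (MIN): min(93, 90) = 90
v (MAX): max(-50, 94) = 94
w (MAX): max(-83, 0, -96, -28) = 0
f (MIN): min(94, 0) = 0
Q (MAX): max(-14, 90, 0) = 90
top (MIN): min(-13, 90) = -13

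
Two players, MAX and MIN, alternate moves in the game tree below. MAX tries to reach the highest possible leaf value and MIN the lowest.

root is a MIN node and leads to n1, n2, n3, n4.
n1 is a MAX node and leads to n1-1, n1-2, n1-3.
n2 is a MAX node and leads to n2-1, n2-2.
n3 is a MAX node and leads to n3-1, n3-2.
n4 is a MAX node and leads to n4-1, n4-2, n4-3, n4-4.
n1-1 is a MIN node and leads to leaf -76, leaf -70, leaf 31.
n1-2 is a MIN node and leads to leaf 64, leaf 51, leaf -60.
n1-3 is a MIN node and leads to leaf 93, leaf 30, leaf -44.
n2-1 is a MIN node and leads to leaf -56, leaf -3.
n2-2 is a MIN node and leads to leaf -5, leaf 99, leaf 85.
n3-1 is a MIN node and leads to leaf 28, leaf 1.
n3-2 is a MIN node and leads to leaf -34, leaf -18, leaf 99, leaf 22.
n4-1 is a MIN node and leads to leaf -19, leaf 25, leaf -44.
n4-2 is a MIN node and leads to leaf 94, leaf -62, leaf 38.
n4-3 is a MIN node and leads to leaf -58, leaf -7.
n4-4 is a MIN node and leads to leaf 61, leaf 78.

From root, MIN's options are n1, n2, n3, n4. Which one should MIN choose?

n1

n1-1 (MIN): min(-76, -70, 31) = -76
n1-2 (MIN): min(64, 51, -60) = -60
n1-3 (MIN): min(93, 30, -44) = -44
n1 (MAX): max(-76, -60, -44) = -44
n2-1 (MIN): min(-56, -3) = -56
n2-2 (MIN): min(-5, 99, 85) = -5
n2 (MAX): max(-56, -5) = -5
n3-1 (MIN): min(28, 1) = 1
n3-2 (MIN): min(-34, -18, 99, 22) = -34
n3 (MAX): max(1, -34) = 1
n4-1 (MIN): min(-19, 25, -44) = -44
n4-2 (MIN): min(94, -62, 38) = -62
n4-3 (MIN): min(-58, -7) = -58
n4-4 (MIN): min(61, 78) = 61
n4 (MAX): max(-44, -62, -58, 61) = 61
root (MIN): min(-44, -5, 1, 61) = -44
MIN at root wants the lowest of {n1=-44, n2=-5, n3=1, n4=61}, so chooses n1.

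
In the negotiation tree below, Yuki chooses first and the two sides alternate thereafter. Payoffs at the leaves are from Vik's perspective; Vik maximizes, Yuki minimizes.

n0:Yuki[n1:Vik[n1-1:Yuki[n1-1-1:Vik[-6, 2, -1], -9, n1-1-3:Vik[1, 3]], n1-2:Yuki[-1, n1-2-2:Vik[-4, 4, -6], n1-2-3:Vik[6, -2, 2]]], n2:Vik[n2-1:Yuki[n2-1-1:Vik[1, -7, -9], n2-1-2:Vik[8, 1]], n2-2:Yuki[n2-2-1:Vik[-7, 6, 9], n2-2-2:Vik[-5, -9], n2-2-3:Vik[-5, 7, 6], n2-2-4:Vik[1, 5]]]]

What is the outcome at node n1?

n1-1-1 (Vik): max(-6, 2, -1) = 2
n1-1-3 (Vik): max(1, 3) = 3
n1-1 (Yuki): min(2, -9, 3) = -9
n1-2-2 (Vik): max(-4, 4, -6) = 4
n1-2-3 (Vik): max(6, -2, 2) = 6
n1-2 (Yuki): min(-1, 4, 6) = -1
n1 (Vik): max(-9, -1) = -1

-1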